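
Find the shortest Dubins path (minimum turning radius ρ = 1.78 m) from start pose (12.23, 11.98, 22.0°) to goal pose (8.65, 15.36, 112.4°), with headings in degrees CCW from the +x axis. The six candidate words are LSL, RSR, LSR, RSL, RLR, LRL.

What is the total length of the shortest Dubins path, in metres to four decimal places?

Let ψ = atan2(Δy, Δx) = atan2(3.38, -3.58) = 136.6460° be the start→goal bearing.
Normalize: d = |goal − start| / ρ = 4.923495/1.78 = 2.766008, α = (θ_start − ψ) mod 360° = 245.3540° = 4.282236 rad, β = (θ_goal − ψ) mod 360° = 335.7540° = 5.860013 rad.
Common terms: sin α = -0.908902, cos α = -0.417010, sin β = -0.410655, cos β = 0.911791, cos(α−β) = -0.006981, d² = 7.650802. Work in radians in the unit-radius frame; every candidate has L = ρ·(t + p + q).
LSL: p² = 2 + d² − 2cos(α−β) + 2d(sin α − sin β) = 6.908454; p = √p² = 2.628394; φ = atan2(cos β − cos α, d + sin α − sin β) = 0.530027 rad; t = (φ − α) mod 2π = 2.530976 rad, q = (β − φ) mod 2π = 5.329987 rad → L = 1.78·(2.530976 + 2.628394 + 5.329987) = 1.78·10.489357 = 18.671055 m
RSR: p² = 2 + d² − 2cos(α−β) + 2d(sin β − sin α) = 12.421074; p = √p² = 3.524354; φ = atan2(cos α − cos β, d − sin α + sin β) = -0.386592 rad; t = (α − φ) mod 2π = 4.668827 rad, q = (φ − β) mod 2π = 0.036580 rad → L = 1.78·(4.668827 + 3.524354 + 0.036580) = 1.78·8.229762 = 14.648977 m
LSR: p² = d² − 2 + 2cos(α−β) + 2d(sin α + sin β) = -1.662970 < 0 → infeasible
RSL: p² = d² − 2 + 2cos(α−β) − 2d(sin α + sin β) = 12.936648; p = √p² = 3.596755; φ = atan2(cos α + cos β, d − sin α − sin β) − atan2(2, p) = -0.386964 rad; t = (α − φ) mod 2π = 4.669199 rad, q = (β − φ) mod 2π = 6.246977 rad → L = 1.78·(4.669199 + 3.596755 + 6.246977) = 1.78·14.512931 = 25.833018 m
RLR: c = (6 − d² + 2cos(α−β) + 2d(sin α − sin β))/8 = -0.552634; p = 2π − arccos c = 4.126867 rad; φ = atan2(cos α − cos β, d − sin α + sin β) = -0.386592 rad; t = (α − φ + p/2) mod 2π = 0.449076 rad, q = (α − β − t + p) mod 2π = 2.100014 rad → L = 1.78·(0.449076 + 4.126867 + 2.100014) = 1.78·6.675957 = 11.883203 m
LRL: c = (6 − d² + 2cos(α−β) − 2d(sin α − sin β))/8 = 0.136443; p = 2π − arccos c = 4.849259 rad; φ = atan2(cos β − cos α, d + sin α − sin β) = 0.530027 rad; t = (φ − α + p/2) mod 2π = 4.955606 rad, q = (β − α − t + p) mod 2π = 1.471431 rad → L = 1.78·(4.955606 + 4.849259 + 1.471431) = 1.78·11.276296 = 20.071807 m
Shortest: RLR with L = 11.883203 m ≈ 11.8832 m

11.8832 m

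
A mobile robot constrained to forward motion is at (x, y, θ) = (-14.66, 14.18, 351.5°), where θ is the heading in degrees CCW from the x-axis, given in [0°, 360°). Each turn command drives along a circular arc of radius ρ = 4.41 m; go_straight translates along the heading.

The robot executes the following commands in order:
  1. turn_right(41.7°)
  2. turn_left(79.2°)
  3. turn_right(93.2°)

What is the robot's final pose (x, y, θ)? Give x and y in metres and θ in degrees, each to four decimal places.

(-0.2892, 9.6694, 295.8000°)

set_pose: (x, y, θ) = (-14.6600, 14.1800, 351.5000°), ρ = 4.41
turn_right(41.7°): centre at ρ to the right, rotate −41.7° → (-11.9237, 12.6413, 309.8000°)
turn_left(79.2°): centre at ρ to the left, rotate +79.2° → (-6.3976, 11.6071, 389.0000° ≡ 29.0000°)
turn_right(93.2°): centre at ρ to the right, rotate −93.2° → (-0.2892, 9.6694, -64.2000° ≡ 295.8000°)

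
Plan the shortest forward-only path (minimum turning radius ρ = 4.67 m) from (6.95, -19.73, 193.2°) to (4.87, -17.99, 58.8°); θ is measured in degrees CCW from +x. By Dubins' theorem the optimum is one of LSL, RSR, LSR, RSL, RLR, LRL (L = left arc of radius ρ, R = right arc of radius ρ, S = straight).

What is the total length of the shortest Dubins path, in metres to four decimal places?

Let ψ = atan2(Δy, Δx) = atan2(1.74, -2.08) = 140.0862° be the start→goal bearing.
Normalize: d = |goal − start| / ρ = 2.711826/4.67 = 0.580691, α = (θ_start − ψ) mod 360° = 53.1138° = 0.927010 rad, β = (θ_goal − ψ) mod 360° = 278.7138° = 4.864473 rad.
Common terms: sin α = 0.799829, cos α = 0.600228, sin β = -0.988457, cos β = 0.151499, cos(α−β) = -0.699663, d² = 0.337202. Work in radians in the unit-radius frame; every candidate has L = ρ·(t + p + q).
LSL: p² = 2 + d² − 2cos(α−β) + 2d(sin α − sin β) = 5.813411; p = √p² = 2.411102; φ = atan2(cos β − cos α, d + sin α − sin β) = -0.187201 rad; t = (φ − α) mod 2π = 5.168974 rad, q = (β − φ) mod 2π = 5.051674 rad → L = 4.67·(5.168974 + 2.411102 + 5.051674) = 4.67·12.631750 = 58.990272 m
RSR: p² = 2 + d² − 2cos(α−β) + 2d(sin β − sin α) = 1.659645; p = √p² = 1.288272; φ = atan2(cos α − cos β, d − sin α + sin β) = 2.785816 rad; t = (α − φ) mod 2π = 4.424380 rad, q = (φ − β) mod 2π = 4.204528 rad → L = 4.67·(4.424380 + 1.288272 + 4.204528) = 4.67·9.917180 = 46.313231 m
LSR: p² = d² − 2 + 2cos(α−β) + 2d(sin α + sin β) = -3.281195 < 0 → infeasible
RSL: p² = d² − 2 + 2cos(α−β) − 2d(sin α + sin β) = -2.843055 < 0 → infeasible
RLR: c = (6 − d² + 2cos(α−β) + 2d(sin α − sin β))/8 = 0.792544; p = 2π − arccos c = 5.627359 rad; φ = atan2(cos α − cos β, d − sin α + sin β) = 2.785816 rad; t = (α − φ + p/2) mod 2π = 0.954874 rad, q = (α − β − t + p) mod 2π = 0.735022 rad → L = 4.67·(0.954874 + 5.627359 + 0.735022) = 4.67·7.317255 = 34.171582 m
LRL: c = (6 − d² + 2cos(α−β) − 2d(sin α − sin β))/8 = 0.273324; p = 2π − arccos c = 4.989235 rad; φ = atan2(cos β − cos α, d + sin α − sin β) = -0.187201 rad; t = (φ − α + p/2) mod 2π = 1.380406 rad, q = (β − α − t + p) mod 2π = 1.263107 rad → L = 4.67·(1.380406 + 4.989235 + 1.263107) = 4.67·7.632748 = 35.644935 m
Shortest: RLR with L = 34.171582 m ≈ 34.1716 m

34.1716 m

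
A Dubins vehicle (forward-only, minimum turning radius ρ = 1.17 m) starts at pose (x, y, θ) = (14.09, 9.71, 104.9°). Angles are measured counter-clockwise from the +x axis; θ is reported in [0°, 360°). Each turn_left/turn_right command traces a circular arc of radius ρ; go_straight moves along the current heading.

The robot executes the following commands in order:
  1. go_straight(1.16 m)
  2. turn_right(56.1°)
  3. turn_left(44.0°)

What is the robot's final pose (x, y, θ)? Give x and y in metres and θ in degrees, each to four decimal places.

set_pose: (x, y, θ) = (14.0900, 9.7100, 104.9000°), ρ = 1.17
go_straight(1.16): x += 1.16·cos θ, y += 1.16·sin θ → (13.7917, 10.8310, 104.9000°)
turn_right(56.1°): centre at ρ to the right, rotate −56.1° → (14.0421, 11.9025, 48.8000°)
turn_left(44.0°): centre at ρ to the left, rotate +44.0° → (14.3303, 12.7303, 92.8000°)

(14.3303, 12.7303, 92.8000°)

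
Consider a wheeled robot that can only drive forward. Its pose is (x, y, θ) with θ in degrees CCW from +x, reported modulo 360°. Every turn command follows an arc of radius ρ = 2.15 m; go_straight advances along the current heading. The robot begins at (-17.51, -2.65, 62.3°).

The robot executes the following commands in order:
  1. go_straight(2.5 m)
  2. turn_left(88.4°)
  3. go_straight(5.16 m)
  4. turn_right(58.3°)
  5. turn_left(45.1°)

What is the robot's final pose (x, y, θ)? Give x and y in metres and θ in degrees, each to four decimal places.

(-23.4907, 8.2431, 137.5000°)

set_pose: (x, y, θ) = (-17.5100, -2.6500, 62.3000°), ρ = 2.15
go_straight(2.5): x += 2.5·cos θ, y += 2.5·sin θ → (-16.3479, -0.4365, 62.3000°)
turn_left(88.4°): centre at ρ to the left, rotate +88.4° → (-17.1993, 2.4378, 150.7000°)
go_straight(5.16): x += 5.16·cos θ, y += 5.16·sin θ → (-21.6992, 4.9631, 150.7000°)
turn_right(58.3°): centre at ρ to the right, rotate −58.3° → (-22.7951, 6.7480, 92.4000°)
turn_left(45.1°): centre at ρ to the left, rotate +45.1° → (-23.4907, 8.2431, 137.5000°)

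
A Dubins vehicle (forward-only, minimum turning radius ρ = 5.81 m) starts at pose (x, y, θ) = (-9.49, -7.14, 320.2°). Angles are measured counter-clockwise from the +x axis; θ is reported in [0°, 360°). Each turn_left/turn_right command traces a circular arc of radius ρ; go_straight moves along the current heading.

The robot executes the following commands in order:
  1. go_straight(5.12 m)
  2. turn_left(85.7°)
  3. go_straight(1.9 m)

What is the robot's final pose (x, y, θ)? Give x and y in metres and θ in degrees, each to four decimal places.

(3.6572, -8.6324, 45.9000°)

set_pose: (x, y, θ) = (-9.4900, -7.1400, 320.2000°), ρ = 5.81
go_straight(5.12): x += 5.12·cos θ, y += 5.12·sin θ → (-5.5564, -10.4174, 320.2000°)
turn_left(85.7°): centre at ρ to the left, rotate +85.7° → (2.3350, -9.9969, 405.9000° ≡ 45.9000°)
go_straight(1.9): x += 1.9·cos θ, y += 1.9·sin θ → (3.6572, -8.6324, 45.9000°)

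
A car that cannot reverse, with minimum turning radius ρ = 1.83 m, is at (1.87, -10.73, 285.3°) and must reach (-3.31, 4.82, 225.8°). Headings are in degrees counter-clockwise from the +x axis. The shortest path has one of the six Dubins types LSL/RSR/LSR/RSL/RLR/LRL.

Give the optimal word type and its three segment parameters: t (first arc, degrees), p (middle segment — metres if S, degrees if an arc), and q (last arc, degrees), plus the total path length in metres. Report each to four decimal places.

LSL: t = 186.9180°, p = 14.8974 m, q = 113.5820°, L = 24.4952 m

Let ψ = atan2(Δy, Δx) = atan2(15.55, -5.18) = 108.4239° be the start→goal bearing.
Normalize: d = |goal − start| / ρ = 16.390085/1.83 = 8.956331, α = (θ_start − ψ) mod 360° = 176.8761° = 3.087070 rad, β = (θ_goal − ψ) mod 360° = 117.3761° = 2.048600 rad.
Common terms: sin α = 0.054495, cos α = -0.998514, sin β = 0.888007, cos β = -0.459829, cos(α−β) = 0.507538, d² = 80.215862. Work in radians in the unit-radius frame; every candidate has L = ρ·(t + p + q).
LSL: p² = 2 + d² − 2cos(α−β) + 2d(sin α − sin β) = 66.270367; p = √p² = 8.140661; φ = atan2(cos β − cos α, d + sin α − sin β) = 0.066220 rad; t = (φ − α) mod 2π = 3.262335 rad, q = (β − φ) mod 2π = 1.982379 rad → L = 1.83·(3.262335 + 8.140661 + 1.982379) = 1.83·13.385376 = 24.495238 m
RSR: p² = 2 + d² − 2cos(α−β) + 2d(sin β − sin α) = 96.131204; p = √p² = 9.804652; φ = atan2(cos α − cos β, d − sin α + sin β) = -0.054969 rad; t = (α − φ) mod 2π = 3.142040 rad, q = (φ − β) mod 2π = 4.179616 rad → L = 1.83·(3.142040 + 9.804652 + 4.179616) = 1.83·17.126308 = 31.341144 m
LSR: p² = d² − 2 + 2cos(α−β) + 2d(sin α + sin β) = 96.113666; p = √p² = 9.803758; φ = atan2(−cos α − cos β, d + sin α + sin β) − atan2(−2, p) = 0.347515 rad; t = (φ − α) mod 2π = 3.543629 rad, q = (φ − β) mod 2π = 4.582100 rad → L = 1.83·(3.543629 + 9.803758 + 4.582100) = 1.83·17.929488 = 32.810962 m
RSL: p² = d² − 2 + 2cos(α−β) − 2d(sin α + sin β) = 62.348211; p = √p² = 7.896088; φ = atan2(cos α + cos β, d − sin α − sin β) − atan2(2, p) = -0.428081 rad; t = (α − φ) mod 2π = 3.515152 rad, q = (β − φ) mod 2π = 2.476681 rad → L = 1.83·(3.515152 + 7.896088 + 2.476681) = 1.83·13.887921 = 25.414895 m
RLR: c = (6 − d² + 2cos(α−β) + 2d(sin α − sin β))/8 = -11.016400, |c| > 1 → infeasible
LRL: c = (6 − d² + 2cos(α−β) − 2d(sin α − sin β))/8 = -7.283796, |c| > 1 → infeasible
Shortest: LSL with L = 24.495238 m ≈ 24.4952 m
Convert LSL to answer units (arcs ×180/π): t = 3.262335·180/π = 186.9180°, p = ρ·p = 1.83·8.140661 = 14.8974 m, q = 1.982379·180/π = 113.5820°, L = 24.4952 m.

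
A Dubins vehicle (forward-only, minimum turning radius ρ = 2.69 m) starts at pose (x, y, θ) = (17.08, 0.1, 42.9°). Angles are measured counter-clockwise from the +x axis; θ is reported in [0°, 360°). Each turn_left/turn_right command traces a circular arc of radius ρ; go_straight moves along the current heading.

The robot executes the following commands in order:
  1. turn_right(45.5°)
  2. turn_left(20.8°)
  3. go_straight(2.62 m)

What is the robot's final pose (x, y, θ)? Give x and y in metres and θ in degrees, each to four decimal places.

set_pose: (x, y, θ) = (17.0800, 0.1000, 42.9000°), ρ = 2.69
turn_right(45.5°): centre at ρ to the right, rotate −45.5° → (19.0332, 0.8167, -2.6000° ≡ 357.4000°)
turn_left(20.8°): centre at ρ to the left, rotate +20.8° → (19.9954, 0.9485, 378.2000° ≡ 18.2000°)
go_straight(2.62): x += 2.62·cos θ, y += 2.62·sin θ → (22.4843, 1.7668, 18.2000°)

(22.4843, 1.7668, 18.2000°)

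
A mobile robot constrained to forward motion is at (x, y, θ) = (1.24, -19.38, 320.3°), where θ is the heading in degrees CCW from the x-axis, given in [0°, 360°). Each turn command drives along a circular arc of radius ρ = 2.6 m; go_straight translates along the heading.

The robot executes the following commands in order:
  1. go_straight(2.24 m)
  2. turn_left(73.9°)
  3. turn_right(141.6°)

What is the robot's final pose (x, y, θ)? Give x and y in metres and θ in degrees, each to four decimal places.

set_pose: (x, y, θ) = (1.2400, -19.3800, 320.3000°), ρ = 2.6
go_straight(2.24): x += 2.24·cos θ, y += 2.24·sin θ → (2.9635, -20.8108, 320.3000°)
turn_left(73.9°): centre at ρ to the left, rotate +73.9° → (6.0857, -20.9608, 394.2000° ≡ 34.2000°)
turn_right(141.6°): centre at ρ to the right, rotate −141.6° → (10.0281, -23.8887, -107.4000° ≡ 252.6000°)

(10.0281, -23.8887, 252.6000°)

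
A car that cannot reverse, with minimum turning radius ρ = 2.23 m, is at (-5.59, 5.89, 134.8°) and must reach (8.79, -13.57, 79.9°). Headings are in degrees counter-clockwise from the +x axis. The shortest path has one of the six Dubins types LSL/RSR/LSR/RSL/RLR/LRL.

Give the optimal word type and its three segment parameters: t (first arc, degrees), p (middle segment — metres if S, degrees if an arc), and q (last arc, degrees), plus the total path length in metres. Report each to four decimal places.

LSL: t = 173.3952°, p = 22.2642 m, q = 131.7048°, L = 34.1389 m

Let ψ = atan2(Δy, Δx) = atan2(-19.46, 14.38) = -53.5374° be the start→goal bearing.
Normalize: d = |goal − start| / ρ = 24.196611/2.23 = 10.850498, α = (θ_start − ψ) mod 360° = 188.3374° = 3.287108 rad, β = (θ_goal − ψ) mod 360° = 133.4374° = 2.328922 rad.
Common terms: sin α = -0.145002, cos α = -0.989431, sin β = 0.726126, cos β = -0.687561, cos(α−β) = 0.575005, d² = 117.733315. Work in radians in the unit-radius frame; every candidate has L = ρ·(t + p + q).
LSL: p² = 2 + d² − 2cos(α−β) + 2d(sin α − sin β) = 99.678957; p = √p² = 9.983935; φ = atan2(cos β − cos α, d + sin α − sin β) = 0.030240 rad; t = (φ − α) mod 2π = 3.026318 rad, q = (β − φ) mod 2π = 2.298682 rad → L = 2.23·(3.026318 + 9.983935 + 2.298682) = 2.23·15.308935 = 34.138924 m
RSR: p² = 2 + d² − 2cos(α−β) + 2d(sin β − sin α) = 137.487651; p = √p² = 11.725513; φ = atan2(cos α − cos β, d − sin α + sin β) = -0.025748 rad; t = (α − φ) mod 2π = 3.312855 rad, q = (φ − β) mod 2π = 3.928516 rad → L = 2.23·(3.312855 + 11.725513 + 3.928516) = 2.23·18.966884 = 42.296151 m
LSR: p² = d² − 2 + 2cos(α−β) + 2d(sin α + sin β) = 129.494301; p = √p² = 11.379556; φ = atan2(−cos α − cos β, d + sin α + sin β) − atan2(−2, p) = 0.319636 rad; t = (φ − α) mod 2π = 3.315713 rad, q = (φ − β) mod 2π = 4.273899 rad → L = 2.23·(3.315713 + 11.379556 + 4.273899) = 2.23·18.969169 = 42.301247 m
RSL: p² = d² − 2 + 2cos(α−β) − 2d(sin α + sin β) = 104.272350; p = √p² = 10.211383; φ = atan2(cos α + cos β, d − sin α − sin β) − atan2(2, p) = -0.355283 rad; t = (α − φ) mod 2π = 3.642391 rad, q = (β − φ) mod 2π = 2.684205 rad → L = 2.23·(3.642391 + 10.211383 + 2.684205) = 2.23·16.537979 = 36.879693 m
RLR: c = (6 − d² + 2cos(α−β) + 2d(sin α − sin β))/8 = -16.185956, |c| > 1 → infeasible
LRL: c = (6 − d² + 2cos(α−β) − 2d(sin α − sin β))/8 = -11.459870, |c| > 1 → infeasible
Shortest: LSL with L = 34.138924 m ≈ 34.1389 m
Convert LSL to answer units (arcs ×180/π): t = 3.026318·180/π = 173.3952°, p = ρ·p = 2.23·9.983935 = 22.2642 m, q = 2.298682·180/π = 131.7048°, L = 34.1389 m.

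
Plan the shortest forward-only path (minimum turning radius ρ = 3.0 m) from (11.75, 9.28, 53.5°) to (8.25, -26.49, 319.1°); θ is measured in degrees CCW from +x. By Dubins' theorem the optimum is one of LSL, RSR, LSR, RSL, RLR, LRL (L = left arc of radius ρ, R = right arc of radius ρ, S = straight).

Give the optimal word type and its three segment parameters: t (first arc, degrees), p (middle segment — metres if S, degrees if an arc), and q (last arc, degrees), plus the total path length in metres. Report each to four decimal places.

RSL: t = 161.4138°, p = 31.3944 m, q = 67.0138°, L = 43.3549 m

Let ψ = atan2(Δy, Δx) = atan2(-35.77, -3.50) = -95.5885° be the start→goal bearing.
Normalize: d = |goal − start| / ρ = 35.940825/3.0 = 11.980275, α = (θ_start − ψ) mod 360° = 149.0885° = 2.602084 rad, β = (θ_goal − ψ) mod 360° = 54.6885° = 0.954494 rad.
Common terms: sin α = 0.513714, cos α = -0.857961, sin β = 0.816021, cos β = 0.578022, cos(α−β) = -0.076719, d² = 143.526989. Work in radians in the unit-radius frame; every candidate has L = ρ·(t + p + q).
LSL: p² = 2 + d² − 2cos(α−β) + 2d(sin α − sin β) = 138.436987; p = √p² = 11.765925; φ = atan2(cos β − cos α, d + sin α − sin β) = 0.122351 rad; t = (φ − α) mod 2π = 3.803452 rad, q = (β − φ) mod 2π = 0.832143 rad → L = 3.0·(3.803452 + 11.765925 + 0.832143) = 3.0·16.401519 = 49.204558 m
RSR: p² = 2 + d² − 2cos(α−β) + 2d(sin β − sin α) = 152.923867; p = √p² = 12.366239; φ = atan2(cos α − cos β, d − sin α + sin β) = -0.116384 rad; t = (α − φ) mod 2π = 2.718468 rad, q = (φ − β) mod 2π = 5.212308 rad → L = 3.0·(2.718468 + 12.366239 + 5.212308) = 3.0·20.297015 = 60.891045 m
LSR: p² = d² − 2 + 2cos(α−β) + 2d(sin α + sin β) = 173.234740; p = √p² = 13.161867; φ = atan2(−cos α − cos β, d + sin α + sin β) − atan2(−2, p) = 0.171830 rad; t = (φ − α) mod 2π = 3.852931 rad, q = (φ − β) mod 2π = 5.500521 rad → L = 3.0·(3.852931 + 13.161867 + 5.500521) = 3.0·22.515319 = 67.545957 m
RSL: p² = d² − 2 + 2cos(α−β) − 2d(sin α + sin β) = 109.512362; p = √p² = 10.464815; φ = atan2(cos α + cos β, d − sin α − sin β) − atan2(2, p) = -0.215117 rad; t = (α − φ) mod 2π = 2.817202 rad, q = (β − φ) mod 2π = 1.169611 rad → L = 3.0·(2.817202 + 10.464815 + 1.169611) = 3.0·14.451628 = 43.354884 m
RLR: c = (6 − d² + 2cos(α−β) + 2d(sin α − sin β))/8 = -18.115483, |c| > 1 → infeasible
LRL: c = (6 − d² + 2cos(α−β) − 2d(sin α − sin β))/8 = -16.304623, |c| > 1 → infeasible
Shortest: RSL with L = 43.354884 m ≈ 43.3549 m
Convert RSL to answer units (arcs ×180/π): t = 2.817202·180/π = 161.4138°, p = ρ·p = 3.0·10.464815 = 31.3944 m, q = 1.169611·180/π = 67.0138°, L = 43.3549 m.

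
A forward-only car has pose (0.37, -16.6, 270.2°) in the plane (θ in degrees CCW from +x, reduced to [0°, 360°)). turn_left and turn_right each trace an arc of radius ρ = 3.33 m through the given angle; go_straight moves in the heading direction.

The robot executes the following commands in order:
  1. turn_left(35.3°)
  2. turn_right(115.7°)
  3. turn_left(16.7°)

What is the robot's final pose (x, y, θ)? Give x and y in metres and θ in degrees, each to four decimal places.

set_pose: (x, y, θ) = (0.3700, -16.6000, 270.2000°), ρ = 3.33
turn_left(35.3°): centre at ρ to the left, rotate +35.3° → (0.9890, -18.5221, 305.5000°)
turn_right(115.7°): centre at ρ to the right, rotate −115.7° → (-1.1552, -23.7373, 189.8000°)
turn_left(16.7°): centre at ρ to the left, rotate +16.7° → (-2.0743, -24.0385, 206.5000°)

(-2.0743, -24.0385, 206.5000°)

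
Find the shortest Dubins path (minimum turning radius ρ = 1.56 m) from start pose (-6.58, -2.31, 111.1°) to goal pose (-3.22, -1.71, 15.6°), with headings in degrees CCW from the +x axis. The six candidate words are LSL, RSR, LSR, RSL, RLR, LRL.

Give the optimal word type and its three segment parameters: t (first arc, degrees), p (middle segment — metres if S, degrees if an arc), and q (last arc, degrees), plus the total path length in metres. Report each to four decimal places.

LRL: t = 44.6563°, p = 249.0767°, q = 108.9204°, L = 10.9631 m

Let ψ = atan2(Δy, Δx) = atan2(0.60, 3.36) = 10.1247° be the start→goal bearing.
Normalize: d = |goal − start| / ρ = 3.413151/1.56 = 2.187917, α = (θ_start − ψ) mod 360° = 100.9753° = 1.762352 rad, β = (θ_goal − ψ) mod 360° = 5.4753° = 0.095563 rad.
Common terms: sin α = 0.981709, cos α = -0.190386, sin β = 0.095417, cos β = 0.995437, cos(α−β) = -0.095846, d² = 4.786982. Work in radians in the unit-radius frame; every candidate has L = ρ·(t + p + q).
LSL: p² = 2 + d² − 2cos(α−β) + 2d(sin α − sin β) = 10.856942; p = √p² = 3.294987; φ = atan2(cos β − cos α, d + sin α − sin β) = 0.368147 rad; t = (φ − α) mod 2π = 4.888980 rad, q = (β − φ) mod 2π = 6.010601 rad → L = 1.56·(4.888980 + 3.294987 + 6.010601) = 1.56·14.194569 = 22.143527 m
RSR: p² = 2 + d² − 2cos(α−β) + 2d(sin β − sin α) = 3.100406; p = √p² = 1.760797; φ = atan2(cos α − cos β, d − sin α + sin β) = -0.738877 rad; t = (α − φ) mod 2π = 2.501229 rad, q = (φ − β) mod 2π = 5.448745 rad → L = 1.56·(2.501229 + 1.760797 + 5.448745) = 1.56·9.710772 = 15.148804 m
LSR: p² = d² − 2 + 2cos(α−β) + 2d(sin α + sin β) = 7.308618; p = √p² = 2.703446; φ = atan2(−cos α − cos β, d + sin α + sin β) − atan2(−2, p) = 0.395194 rad; t = (φ − α) mod 2π = 4.916028 rad, q = (φ − β) mod 2π = 0.299632 rad → L = 1.56·(4.916028 + 2.703446 + 0.299632) = 1.56·7.919105 = 12.353803 m
RSL: p² = d² − 2 + 2cos(α−β) − 2d(sin α + sin β) = -2.118036 < 0 → infeasible
RLR: c = (6 − d² + 2cos(α−β) + 2d(sin α − sin β))/8 = 0.612449; p = 2π − arccos c = 5.371544 rad; φ = atan2(cos α − cos β, d − sin α + sin β) = -0.738877 rad; t = (α − φ + p/2) mod 2π = 5.187001 rad, q = (α − β − t + p) mod 2π = 1.851332 rad → L = 1.56·(5.187001 + 5.371544 + 1.851332) = 1.56·12.409878 = 19.359409 m
LRL: c = (6 − d² + 2cos(α−β) − 2d(sin α − sin β))/8 = -0.357118; p = 2π − arccos c = 4.347209 rad; φ = atan2(cos β − cos α, d + sin α − sin β) = 0.368147 rad; t = (φ − α + p/2) mod 2π = 0.779399 rad, q = (β − α − t + p) mod 2π = 1.901020 rad → L = 1.56·(0.779399 + 4.347209 + 1.901020) = 1.56·7.027628 = 10.963100 m
Shortest: LRL with L = 10.963100 m ≈ 10.9631 m
Convert LRL to answer units (arcs ×180/π): t = 0.779399·180/π = 44.6563°, p = 4.347209·180/π = 249.0767°, q = 1.901020·180/π = 108.9204°, L = 10.9631 m.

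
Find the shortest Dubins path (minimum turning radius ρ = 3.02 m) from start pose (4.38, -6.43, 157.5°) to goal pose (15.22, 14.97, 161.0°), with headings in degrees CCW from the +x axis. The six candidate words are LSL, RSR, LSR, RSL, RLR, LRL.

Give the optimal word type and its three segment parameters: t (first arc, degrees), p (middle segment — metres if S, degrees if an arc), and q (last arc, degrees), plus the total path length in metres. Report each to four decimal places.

Let ψ = atan2(Δy, Δx) = atan2(21.40, 10.84) = 63.1359° be the start→goal bearing.
Normalize: d = |goal − start| / ρ = 23.988864/3.02 = 7.943332, α = (θ_start − ψ) mod 360° = 94.3641° = 1.646965 rad, β = (θ_goal − ψ) mod 360° = 97.8641° = 1.708051 rad.
Common terms: sin α = 0.997101, cos α = -0.076095, sin β = 0.990595, cos β = -0.136824, cos(α−β) = 0.998135, d² = 63.096531. Work in radians in the unit-radius frame; every candidate has L = ρ·(t + p + q).
LSL: p² = 2 + d² − 2cos(α−β) + 2d(sin α − sin β) = 63.203608; p = √p² = 7.950070; φ = atan2(cos β − cos α, d + sin α − sin β) = -0.007639 rad; t = (φ − α) mod 2π = 4.628582 rad, q = (β − φ) mod 2π = 1.715690 rad → L = 3.02·(4.628582 + 7.950070 + 1.715690) = 3.02·14.294342 = 43.168911 m
RSR: p² = 2 + d² − 2cos(α−β) + 2d(sin β − sin α) = 62.996914; p = √p² = 7.937060; φ = atan2(cos α − cos β, d − sin α + sin β) = 0.007651 rad; t = (α − φ) mod 2π = 1.639313 rad, q = (φ − β) mod 2π = 4.582785 rad → L = 3.02·(1.639313 + 7.937060 + 4.582785) = 3.02·14.159158 = 42.760658 m
LSR: p² = d² − 2 + 2cos(α−β) + 2d(sin α + sin β) = 94.670659; p = √p² = 9.729885; φ = atan2(−cos α − cos β, d + sin α + sin β) − atan2(−2, p) = 0.224165 rad; t = (φ − α) mod 2π = 4.860386 rad, q = (φ − β) mod 2π = 4.799299 rad → L = 3.02·(4.860386 + 9.729885 + 4.799299) = 3.02·19.389569 = 58.556500 m
RSL: p² = d² − 2 + 2cos(α−β) − 2d(sin α + sin β) = 31.514942; p = √p² = 5.613817; φ = atan2(cos α + cos β, d − sin α − sin β) − atan2(2, p) = -0.377980 rad; t = (α − φ) mod 2π = 2.024945 rad, q = (β − φ) mod 2π = 2.086031 rad → L = 3.02·(2.024945 + 5.613817 + 2.086031) = 3.02·9.724793 = 29.368874 m
RLR: c = (6 − d² + 2cos(α−β) + 2d(sin α − sin β))/8 = -6.874614, |c| > 1 → infeasible
LRL: c = (6 − d² + 2cos(α−β) − 2d(sin α − sin β))/8 = -6.900451, |c| > 1 → infeasible
Shortest: RSL with L = 29.368874 m ≈ 29.3689 m
Convert RSL to answer units (arcs ×180/π): t = 2.024945·180/π = 116.0208°, p = ρ·p = 3.02·5.613817 = 16.9537 m, q = 2.086031·180/π = 119.5208°, L = 29.3689 m.

RSL: t = 116.0208°, p = 16.9537 m, q = 119.5208°, L = 29.3689 m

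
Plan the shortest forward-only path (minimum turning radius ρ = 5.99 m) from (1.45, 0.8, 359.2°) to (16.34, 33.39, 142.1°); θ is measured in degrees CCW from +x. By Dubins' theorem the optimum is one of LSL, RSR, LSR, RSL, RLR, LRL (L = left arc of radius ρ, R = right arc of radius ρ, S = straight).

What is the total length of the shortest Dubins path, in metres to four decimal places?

39.4808 m

Let ψ = atan2(Δy, Δx) = atan2(32.59, 14.89) = 65.4449° be the start→goal bearing.
Normalize: d = |goal − start| / ρ = 35.830437/5.99 = 5.981709, α = (θ_start − ψ) mod 360° = 293.7551° = 5.126994 rad, β = (θ_goal − ψ) mod 360° = 76.6551° = 1.337884 rad.
Common terms: sin α = -0.915275, cos α = 0.402829, sin β = 0.972998, cos β = 0.230812, cos(α−β) = -0.797584, d² = 35.780842. Work in radians in the unit-radius frame; every candidate has L = ρ·(t + p + q).
LSL: p² = 2 + d² − 2cos(α−β) + 2d(sin α − sin β) = 16.785801; p = √p² = 4.097048; φ = atan2(cos β − cos α, d + sin α − sin β) = -0.041998 rad; t = (φ − α) mod 2π = 1.114193 rad, q = (β − φ) mod 2π = 1.379882 rad → L = 5.99·(1.114193 + 4.097048 + 1.379882) = 5.99·6.591123 = 39.480829 m
RSR: p² = 2 + d² − 2cos(α−β) + 2d(sin β − sin α) = 61.966220; p = √p² = 7.871863; φ = atan2(cos α − cos β, d − sin α + sin β) = 0.021854 rad; t = (α − φ) mod 2π = 5.105140 rad, q = (φ − β) mod 2π = 4.967155 rad → L = 5.99·(5.105140 + 7.871863 + 4.967155) = 5.99·17.944158 = 107.485504 m
LSR: p² = d² − 2 + 2cos(α−β) + 2d(sin α + sin β) = 32.876238; p = √p² = 5.733780; φ = atan2(−cos α − cos β, d + sin α + sin β) − atan2(−2, p) = 0.231080 rad; t = (φ − α) mod 2π = 1.387271 rad, q = (φ − β) mod 2π = 5.176381 rad → L = 5.99·(1.387271 + 5.733780 + 5.176381) = 5.99·12.297432 = 73.661616 m
RSL: p² = d² − 2 + 2cos(α−β) − 2d(sin α + sin β) = 31.495111; p = √p² = 5.612051; φ = atan2(cos α + cos β, d − sin α − sin β) − atan2(2, p) = -0.235787 rad; t = (α − φ) mod 2π = 5.362781 rad, q = (β − φ) mod 2π = 1.573671 rad → L = 5.99·(5.362781 + 5.612051 + 1.573671) = 5.99·12.548503 = 75.165531 m
RLR: c = (6 − d² + 2cos(α−β) + 2d(sin α − sin β))/8 = -6.745777, |c| > 1 → infeasible
LRL: c = (6 − d² + 2cos(α−β) − 2d(sin α − sin β))/8 = -1.098225, |c| > 1 → infeasible
Shortest: LSL with L = 39.480829 m ≈ 39.4808 m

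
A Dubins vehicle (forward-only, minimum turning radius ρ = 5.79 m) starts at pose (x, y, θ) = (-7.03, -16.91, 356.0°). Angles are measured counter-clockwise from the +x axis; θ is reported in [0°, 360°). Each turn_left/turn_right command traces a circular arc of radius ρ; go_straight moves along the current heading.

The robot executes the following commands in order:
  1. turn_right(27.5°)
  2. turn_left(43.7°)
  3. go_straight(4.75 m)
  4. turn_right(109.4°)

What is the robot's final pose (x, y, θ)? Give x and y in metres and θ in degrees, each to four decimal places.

(11.4509, -23.8527, 262.8000°)

set_pose: (x, y, θ) = (-7.0300, -16.9100, 356.0000°), ρ = 5.79
turn_right(27.5°): centre at ρ to the right, rotate −27.5° → (-4.4086, -17.7491, 328.5000°)
turn_left(43.7°): centre at ρ to the left, rotate +43.7° → (-0.1598, -18.4716, 372.2000° ≡ 12.2000°)
go_straight(4.75): x += 4.75·cos θ, y += 4.75·sin θ → (4.4829, -17.4678, 12.2000°)
turn_right(109.4°): centre at ρ to the right, rotate −109.4° → (11.4509, -23.8527, -97.2000° ≡ 262.8000°)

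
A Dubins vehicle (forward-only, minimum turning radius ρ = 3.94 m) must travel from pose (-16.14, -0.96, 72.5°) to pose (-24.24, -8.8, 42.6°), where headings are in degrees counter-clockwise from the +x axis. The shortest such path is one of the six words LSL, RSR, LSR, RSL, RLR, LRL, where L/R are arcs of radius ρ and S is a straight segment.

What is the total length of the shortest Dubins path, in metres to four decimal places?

32.0077 m

Let ψ = atan2(Δy, Δx) = atan2(-7.84, -8.10) = -135.9345° be the start→goal bearing.
Normalize: d = |goal − start| / ρ = 11.272781/3.94 = 2.861112, α = (θ_start − ψ) mod 360° = 208.4345° = 3.637868 rad, β = (θ_goal − ψ) mod 360° = 178.5345° = 3.116014 rad.
Common terms: sin α = -0.476153, cos α = -0.879362, sin β = 0.025575, cos β = -0.999673, cos(α−β) = 0.866897, d² = 8.185962. Work in radians in the unit-radius frame; every candidate has L = ρ·(t + p + q).
LSL: p² = 2 + d² − 2cos(α−β) + 2d(sin α − sin β) = 5.581164; p = √p² = 2.362449; φ = atan2(cos β − cos α, d + sin α − sin β) = -0.050948 rad; t = (φ − α) mod 2π = 2.594369 rad, q = (β − φ) mod 2π = 3.166963 rad → L = 3.94·(2.594369 + 2.362449 + 3.166963) = 3.94·8.123781 = 32.007695 m
RSR: p² = 2 + d² − 2cos(α−β) + 2d(sin β − sin α) = 11.323173; p = √p² = 3.364992; φ = atan2(cos α − cos β, d − sin α + sin β) = 0.035761 rad; t = (α − φ) mod 2π = 3.602107 rad, q = (φ − β) mod 2π = 3.202932 rad → L = 3.94·(3.602107 + 3.364992 + 3.202932) = 3.94·10.170031 = 40.069922 m
LSR: p² = d² − 2 + 2cos(α−β) + 2d(sin α + sin β) = 5.341447; p = √p² = 2.311157; φ = atan2(−cos α − cos β, d + sin α + sin β) − atan2(−2, p) = 1.375470 rad; t = (φ − α) mod 2π = 4.020787 rad, q = (φ − β) mod 2π = 4.542641 rad → L = 3.94·(4.020787 + 2.311157 + 4.542641) = 3.94·10.874585 = 42.845864 m
RSL: p² = d² − 2 + 2cos(α−β) − 2d(sin α + sin β) = 10.498064; p = √p² = 3.240072; φ = atan2(cos α + cos β, d − sin α − sin β) − atan2(2, p) = -1.069121 rad; t = (α − φ) mod 2π = 4.706989 rad, q = (β − φ) mod 2π = 4.185136 rad → L = 3.94·(4.706989 + 3.240072 + 4.185136) = 3.94·12.132197 = 47.800856 m
RLR: c = (6 − d² + 2cos(α−β) + 2d(sin α − sin β))/8 = -0.415397; p = 2π − arccos c = 4.284010 rad; φ = atan2(cos α − cos β, d − sin α + sin β) = 0.035761 rad; t = (α − φ + p/2) mod 2π = 5.744112 rad, q = (α − β − t + p) mod 2π = 5.344937 rad → L = 3.94·(5.744112 + 4.284010 + 5.344937) = 3.94·15.373059 = 60.569853 m
LRL: c = (6 − d² + 2cos(α−β) − 2d(sin α − sin β))/8 = 0.302355; p = 2π − arccos c = 5.019551 rad; φ = atan2(cos β − cos α, d + sin α − sin β) = -0.050948 rad; t = (φ − α + p/2) mod 2π = 5.104144 rad, q = (β − α − t + p) mod 2π = 5.676738 rad → L = 3.94·(5.104144 + 5.019551 + 5.676738) = 3.94·15.800434 = 62.253708 m
Shortest: LSL with L = 32.007695 m ≈ 32.0077 m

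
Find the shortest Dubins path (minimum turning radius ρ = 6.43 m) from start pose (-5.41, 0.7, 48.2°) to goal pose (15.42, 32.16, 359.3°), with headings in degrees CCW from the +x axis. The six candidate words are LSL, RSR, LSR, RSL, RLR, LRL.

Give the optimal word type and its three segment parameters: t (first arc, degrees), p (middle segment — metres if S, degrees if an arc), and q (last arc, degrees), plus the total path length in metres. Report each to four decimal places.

Let ψ = atan2(Δy, Δx) = atan2(31.46, 20.83) = 56.4910° be the start→goal bearing.
Normalize: d = |goal − start| / ρ = 37.730896/6.43 = 5.867946, α = (θ_start − ψ) mod 360° = 351.7090° = 6.138479 rad, β = (θ_goal − ψ) mod 360° = 302.8090° = 5.285013 rad.
Common terms: sin α = -0.144201, cos α = 0.989548, sin β = -0.840482, cos β = 0.541840, cos(α−β) = 0.657375, d² = 34.432796. Work in radians in the unit-radius frame; every candidate has L = ρ·(t + p + q).
LSL: p² = 2 + d² − 2cos(α−β) + 2d(sin α − sin β) = 43.289518; p = √p² = 6.579477; φ = atan2(cos β − cos α, d + sin α − sin β) = -0.068099 rad; t = (φ − α) mod 2π = 0.076607 rad, q = (β − φ) mod 2π = 5.353112 rad → L = 6.43·(0.076607 + 6.579477 + 5.353112) = 6.43·12.009196 = 77.219133 m
RSR: p² = 2 + d² − 2cos(α−β) + 2d(sin β − sin α) = 26.946572; p = √p² = 5.191009; φ = atan2(cos α − cos β, d − sin α + sin β) = 0.086354 rad; t = (α − φ) mod 2π = 6.052125 rad, q = (φ − β) mod 2π = 1.084526 rad → L = 6.43·(6.052125 + 5.191009 + 1.084526) = 6.43·12.327660 = 79.266854 m
LSR: p² = d² − 2 + 2cos(α−β) + 2d(sin α + sin β) = 22.191410; p = √p² = 4.710776; φ = atan2(−cos α − cos β, d + sin α + sin β) − atan2(−2, p) = 0.097611 rad; t = (φ − α) mod 2π = 0.242316 rad, q = (φ − β) mod 2π = 1.095782 rad → L = 6.43·(0.242316 + 4.710776 + 1.095782) = 6.43·6.048875 = 38.894265 m
RSL: p² = d² − 2 + 2cos(α−β) − 2d(sin α + sin β) = 45.303683; p = √p² = 6.730801; φ = atan2(cos α + cos β, d − sin α − sin β) − atan2(2, p) = -0.068970 rad; t = (α − φ) mod 2π = 6.207450 rad, q = (β − φ) mod 2π = 5.353984 rad → L = 6.43·(6.207450 + 6.730801 + 5.353984) = 6.43·18.292234 = 117.619067 m
RLR: c = (6 − d² + 2cos(α−β) + 2d(sin α − sin β))/8 = -2.368322, |c| > 1 → infeasible
LRL: c = (6 − d² + 2cos(α−β) − 2d(sin α − sin β))/8 = -4.411190, |c| > 1 → infeasible
Shortest: LSR with L = 38.894265 m ≈ 38.8943 m
Convert LSR to answer units (arcs ×180/π): t = 0.242316·180/π = 13.8837°, p = ρ·p = 6.43·4.710776 = 30.2903 m, q = 1.095782·180/π = 62.7837°, L = 38.8943 m.

LSR: t = 13.8837°, p = 30.2903 m, q = 62.7837°, L = 38.8943 m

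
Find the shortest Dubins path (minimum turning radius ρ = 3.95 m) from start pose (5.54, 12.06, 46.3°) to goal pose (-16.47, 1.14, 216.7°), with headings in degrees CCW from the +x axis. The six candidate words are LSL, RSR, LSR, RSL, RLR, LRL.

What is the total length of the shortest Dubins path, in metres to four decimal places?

Let ψ = atan2(Δy, Δx) = atan2(-10.92, -22.01) = -153.6122° be the start→goal bearing.
Normalize: d = |goal − start| / ρ = 24.570033/3.95 = 6.220261, α = (θ_start − ψ) mod 360° = 199.9122° = 3.489127 rad, β = (θ_goal − ψ) mod 360° = 10.3122° = 0.179983 rad.
Common terms: sin α = -0.340580, cos α = -0.940215, sin β = 0.179012, cos β = 0.983847, cos(α−β) = -0.985996, d² = 38.691652. Work in radians in the unit-radius frame; every candidate has L = ρ·(t + p + q).
LSL: p² = 2 + d² − 2cos(α−β) + 2d(sin α − sin β) = 36.199639; p = √p² = 6.016614; φ = atan2(cos β − cos α, d + sin α − sin β) = 0.325509 rad; t = (φ − α) mod 2π = 3.119568 rad, q = (β − φ) mod 2π = 6.137658 rad → L = 3.95·(3.119568 + 6.016614 + 6.137658) = 3.95·15.273840 = 60.331668 m
RSR: p² = 2 + d² − 2cos(α−β) + 2d(sin β − sin α) = 49.127649; p = √p² = 7.009112; φ = atan2(cos α − cos β, d − sin α + sin β) = -0.278079 rad; t = (α − φ) mod 2π = 3.767206 rad, q = (φ − β) mod 2π = 5.825124 rad → L = 3.95·(3.767206 + 7.009112 + 5.825124) = 3.95·16.601441 = 65.575694 m
LSR: p² = d² − 2 + 2cos(α−β) + 2d(sin α + sin β) = 32.709669; p = √p² = 5.719237; φ = atan2(−cos α − cos β, d + sin α + sin β) − atan2(−2, p) = 0.329204 rad; t = (φ − α) mod 2π = 3.123262 rad, q = (φ − β) mod 2π = 0.149221 rad → L = 3.95·(3.123262 + 5.719237 + 0.149221) = 3.95·8.991720 = 35.517294 m
RSL: p² = d² − 2 + 2cos(α−β) − 2d(sin α + sin β) = 36.729651; p = √p² = 6.060499; φ = atan2(cos α + cos β, d − sin α − sin β) − atan2(2, p) = -0.311916 rad; t = (α − φ) mod 2π = 3.801043 rad, q = (β − φ) mod 2π = 0.491899 rad → L = 3.95·(3.801043 + 6.060499 + 0.491899) = 3.95·10.353441 = 40.896091 m
RLR: c = (6 − d² + 2cos(α−β) + 2d(sin α − sin β))/8 = -5.140956, |c| > 1 → infeasible
LRL: c = (6 − d² + 2cos(α−β) − 2d(sin α − sin β))/8 = -3.524955, |c| > 1 → infeasible
Shortest: LSR with L = 35.517294 m ≈ 35.5173 m

35.5173 m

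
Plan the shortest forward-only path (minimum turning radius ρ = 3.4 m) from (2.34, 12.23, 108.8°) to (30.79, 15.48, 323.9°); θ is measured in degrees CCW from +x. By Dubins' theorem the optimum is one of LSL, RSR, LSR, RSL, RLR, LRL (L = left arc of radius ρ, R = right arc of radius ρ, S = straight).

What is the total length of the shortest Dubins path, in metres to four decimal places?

31.8342 m

Let ψ = atan2(Δy, Δx) = atan2(3.25, 28.45) = 6.5170° be the start→goal bearing.
Normalize: d = |goal − start| / ρ = 28.635031/3.4 = 8.422068, α = (θ_start − ψ) mod 360° = 102.2830° = 1.785176 rad, β = (θ_goal − ψ) mod 360° = 317.3830° = 5.539379 rad.
Common terms: sin α = 0.977109, cos α = -0.212741, sin β = -0.677094, cos β = 0.735897, cos(α−β) = -0.818150, d² = 70.931228. Work in radians in the unit-radius frame; every candidate has L = ρ·(t + p + q).
LSL: p² = 2 + d² − 2cos(α−β) + 2d(sin α − sin β) = 102.431139; p = √p² = 10.120827; φ = atan2(cos β − cos α, d + sin α − sin β) = 0.093869 rad; t = (φ − α) mod 2π = 4.591879 rad, q = (β − φ) mod 2π = 5.445510 rad → L = 3.4·(4.591879 + 10.120827 + 5.445510) = 3.4·20.158216 = 68.537933 m
RSR: p² = 2 + d² − 2cos(α−β) + 2d(sin β − sin α) = 46.703917; p = √p² = 6.834026; φ = atan2(cos α − cos β, d − sin α + sin β) = -0.139261 rad; t = (α − φ) mod 2π = 1.924436 rad, q = (φ − β) mod 2π = 0.604546 rad → L = 3.4·(1.924436 + 6.834026 + 0.604546) = 3.4·9.363008 = 31.834229 m
LSR: p² = d² − 2 + 2cos(α−β) + 2d(sin α + sin β) = 72.348418; p = √p² = 8.505787; φ = atan2(−cos α − cos β, d + sin α + sin β) − atan2(−2, p) = 0.171030 rad; t = (φ − α) mod 2π = 4.669040 rad, q = (φ − β) mod 2π = 0.914836 rad → L = 3.4·(4.669040 + 8.505787 + 0.914836) = 3.4·14.089663 = 47.904856 m
RSL: p² = d² − 2 + 2cos(α−β) − 2d(sin α + sin β) = 62.241440; p = √p² = 7.889324; φ = atan2(cos α + cos β, d − sin α − sin β) − atan2(2, p) = -0.183954 rad; t = (α − φ) mod 2π = 1.969130 rad, q = (β − φ) mod 2π = 5.723333 rad → L = 3.4·(1.969130 + 7.889324 + 5.723333) = 3.4·15.581787 = 52.978076 m
RLR: c = (6 − d² + 2cos(α−β) + 2d(sin α − sin β))/8 = -4.837990, |c| > 1 → infeasible
LRL: c = (6 − d² + 2cos(α−β) − 2d(sin α − sin β))/8 = -11.803892, |c| > 1 → infeasible
Shortest: RSR with L = 31.834229 m ≈ 31.8342 m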